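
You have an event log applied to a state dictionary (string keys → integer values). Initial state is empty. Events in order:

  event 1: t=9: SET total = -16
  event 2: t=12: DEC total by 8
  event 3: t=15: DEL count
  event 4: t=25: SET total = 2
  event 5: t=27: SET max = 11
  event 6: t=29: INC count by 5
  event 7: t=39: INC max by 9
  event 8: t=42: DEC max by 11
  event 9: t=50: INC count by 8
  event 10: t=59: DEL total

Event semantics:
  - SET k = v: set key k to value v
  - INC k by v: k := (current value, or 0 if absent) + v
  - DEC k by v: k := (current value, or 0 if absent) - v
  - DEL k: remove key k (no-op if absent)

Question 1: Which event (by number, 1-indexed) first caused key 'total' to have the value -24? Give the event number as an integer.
Answer: 2

Derivation:
Looking for first event where total becomes -24:
  event 1: total = -16
  event 2: total -16 -> -24  <-- first match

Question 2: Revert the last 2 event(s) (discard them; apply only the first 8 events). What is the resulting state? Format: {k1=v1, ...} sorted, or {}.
Answer: {count=5, max=9, total=2}

Derivation:
Keep first 8 events (discard last 2):
  after event 1 (t=9: SET total = -16): {total=-16}
  after event 2 (t=12: DEC total by 8): {total=-24}
  after event 3 (t=15: DEL count): {total=-24}
  after event 4 (t=25: SET total = 2): {total=2}
  after event 5 (t=27: SET max = 11): {max=11, total=2}
  after event 6 (t=29: INC count by 5): {count=5, max=11, total=2}
  after event 7 (t=39: INC max by 9): {count=5, max=20, total=2}
  after event 8 (t=42: DEC max by 11): {count=5, max=9, total=2}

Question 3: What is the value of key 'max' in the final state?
Track key 'max' through all 10 events:
  event 1 (t=9: SET total = -16): max unchanged
  event 2 (t=12: DEC total by 8): max unchanged
  event 3 (t=15: DEL count): max unchanged
  event 4 (t=25: SET total = 2): max unchanged
  event 5 (t=27: SET max = 11): max (absent) -> 11
  event 6 (t=29: INC count by 5): max unchanged
  event 7 (t=39: INC max by 9): max 11 -> 20
  event 8 (t=42: DEC max by 11): max 20 -> 9
  event 9 (t=50: INC count by 8): max unchanged
  event 10 (t=59: DEL total): max unchanged
Final: max = 9

Answer: 9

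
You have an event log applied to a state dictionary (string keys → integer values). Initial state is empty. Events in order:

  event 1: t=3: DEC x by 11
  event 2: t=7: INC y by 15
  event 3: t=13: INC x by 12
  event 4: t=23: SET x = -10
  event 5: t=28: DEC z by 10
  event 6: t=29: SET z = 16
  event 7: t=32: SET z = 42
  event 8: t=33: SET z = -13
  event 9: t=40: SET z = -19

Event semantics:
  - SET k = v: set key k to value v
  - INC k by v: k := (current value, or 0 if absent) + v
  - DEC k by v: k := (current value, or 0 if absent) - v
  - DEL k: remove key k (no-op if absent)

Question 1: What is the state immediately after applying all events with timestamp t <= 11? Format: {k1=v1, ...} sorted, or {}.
Apply events with t <= 11 (2 events):
  after event 1 (t=3: DEC x by 11): {x=-11}
  after event 2 (t=7: INC y by 15): {x=-11, y=15}

Answer: {x=-11, y=15}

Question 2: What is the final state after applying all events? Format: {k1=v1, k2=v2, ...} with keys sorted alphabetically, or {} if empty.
  after event 1 (t=3: DEC x by 11): {x=-11}
  after event 2 (t=7: INC y by 15): {x=-11, y=15}
  after event 3 (t=13: INC x by 12): {x=1, y=15}
  after event 4 (t=23: SET x = -10): {x=-10, y=15}
  after event 5 (t=28: DEC z by 10): {x=-10, y=15, z=-10}
  after event 6 (t=29: SET z = 16): {x=-10, y=15, z=16}
  after event 7 (t=32: SET z = 42): {x=-10, y=15, z=42}
  after event 8 (t=33: SET z = -13): {x=-10, y=15, z=-13}
  after event 9 (t=40: SET z = -19): {x=-10, y=15, z=-19}

Answer: {x=-10, y=15, z=-19}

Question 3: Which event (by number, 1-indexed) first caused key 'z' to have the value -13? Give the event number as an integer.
Looking for first event where z becomes -13:
  event 5: z = -10
  event 6: z = 16
  event 7: z = 42
  event 8: z 42 -> -13  <-- first match

Answer: 8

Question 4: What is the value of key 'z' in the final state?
Track key 'z' through all 9 events:
  event 1 (t=3: DEC x by 11): z unchanged
  event 2 (t=7: INC y by 15): z unchanged
  event 3 (t=13: INC x by 12): z unchanged
  event 4 (t=23: SET x = -10): z unchanged
  event 5 (t=28: DEC z by 10): z (absent) -> -10
  event 6 (t=29: SET z = 16): z -10 -> 16
  event 7 (t=32: SET z = 42): z 16 -> 42
  event 8 (t=33: SET z = -13): z 42 -> -13
  event 9 (t=40: SET z = -19): z -13 -> -19
Final: z = -19

Answer: -19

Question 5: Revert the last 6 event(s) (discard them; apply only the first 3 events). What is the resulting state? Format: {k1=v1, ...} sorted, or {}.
Answer: {x=1, y=15}

Derivation:
Keep first 3 events (discard last 6):
  after event 1 (t=3: DEC x by 11): {x=-11}
  after event 2 (t=7: INC y by 15): {x=-11, y=15}
  after event 3 (t=13: INC x by 12): {x=1, y=15}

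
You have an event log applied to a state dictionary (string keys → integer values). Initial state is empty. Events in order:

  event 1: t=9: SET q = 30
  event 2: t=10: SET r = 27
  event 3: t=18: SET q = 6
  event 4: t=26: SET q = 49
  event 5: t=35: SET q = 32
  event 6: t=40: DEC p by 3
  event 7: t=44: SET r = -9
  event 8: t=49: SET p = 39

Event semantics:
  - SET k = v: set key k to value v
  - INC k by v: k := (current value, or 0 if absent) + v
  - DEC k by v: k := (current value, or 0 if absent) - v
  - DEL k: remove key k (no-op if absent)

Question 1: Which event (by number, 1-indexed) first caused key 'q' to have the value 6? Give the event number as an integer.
Answer: 3

Derivation:
Looking for first event where q becomes 6:
  event 1: q = 30
  event 2: q = 30
  event 3: q 30 -> 6  <-- first match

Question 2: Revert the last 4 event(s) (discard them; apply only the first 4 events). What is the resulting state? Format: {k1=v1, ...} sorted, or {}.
Keep first 4 events (discard last 4):
  after event 1 (t=9: SET q = 30): {q=30}
  after event 2 (t=10: SET r = 27): {q=30, r=27}
  after event 3 (t=18: SET q = 6): {q=6, r=27}
  after event 4 (t=26: SET q = 49): {q=49, r=27}

Answer: {q=49, r=27}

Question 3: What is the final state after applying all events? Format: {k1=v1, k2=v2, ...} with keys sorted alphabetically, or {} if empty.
Answer: {p=39, q=32, r=-9}

Derivation:
  after event 1 (t=9: SET q = 30): {q=30}
  after event 2 (t=10: SET r = 27): {q=30, r=27}
  after event 3 (t=18: SET q = 6): {q=6, r=27}
  after event 4 (t=26: SET q = 49): {q=49, r=27}
  after event 5 (t=35: SET q = 32): {q=32, r=27}
  after event 6 (t=40: DEC p by 3): {p=-3, q=32, r=27}
  after event 7 (t=44: SET r = -9): {p=-3, q=32, r=-9}
  after event 8 (t=49: SET p = 39): {p=39, q=32, r=-9}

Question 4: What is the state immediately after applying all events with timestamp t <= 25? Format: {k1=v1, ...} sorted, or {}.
Apply events with t <= 25 (3 events):
  after event 1 (t=9: SET q = 30): {q=30}
  after event 2 (t=10: SET r = 27): {q=30, r=27}
  after event 3 (t=18: SET q = 6): {q=6, r=27}

Answer: {q=6, r=27}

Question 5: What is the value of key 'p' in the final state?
Answer: 39

Derivation:
Track key 'p' through all 8 events:
  event 1 (t=9: SET q = 30): p unchanged
  event 2 (t=10: SET r = 27): p unchanged
  event 3 (t=18: SET q = 6): p unchanged
  event 4 (t=26: SET q = 49): p unchanged
  event 5 (t=35: SET q = 32): p unchanged
  event 6 (t=40: DEC p by 3): p (absent) -> -3
  event 7 (t=44: SET r = -9): p unchanged
  event 8 (t=49: SET p = 39): p -3 -> 39
Final: p = 39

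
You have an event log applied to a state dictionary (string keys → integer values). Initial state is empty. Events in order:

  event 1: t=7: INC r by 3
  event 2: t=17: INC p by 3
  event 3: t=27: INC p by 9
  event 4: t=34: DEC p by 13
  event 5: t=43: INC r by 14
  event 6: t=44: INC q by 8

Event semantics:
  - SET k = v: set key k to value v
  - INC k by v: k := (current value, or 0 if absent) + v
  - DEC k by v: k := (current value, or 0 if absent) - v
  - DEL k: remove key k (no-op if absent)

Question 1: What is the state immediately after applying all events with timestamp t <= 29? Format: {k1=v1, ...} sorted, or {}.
Apply events with t <= 29 (3 events):
  after event 1 (t=7: INC r by 3): {r=3}
  after event 2 (t=17: INC p by 3): {p=3, r=3}
  after event 3 (t=27: INC p by 9): {p=12, r=3}

Answer: {p=12, r=3}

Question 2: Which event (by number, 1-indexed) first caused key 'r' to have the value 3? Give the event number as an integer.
Answer: 1

Derivation:
Looking for first event where r becomes 3:
  event 1: r (absent) -> 3  <-- first match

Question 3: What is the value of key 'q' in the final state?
Track key 'q' through all 6 events:
  event 1 (t=7: INC r by 3): q unchanged
  event 2 (t=17: INC p by 3): q unchanged
  event 3 (t=27: INC p by 9): q unchanged
  event 4 (t=34: DEC p by 13): q unchanged
  event 5 (t=43: INC r by 14): q unchanged
  event 6 (t=44: INC q by 8): q (absent) -> 8
Final: q = 8

Answer: 8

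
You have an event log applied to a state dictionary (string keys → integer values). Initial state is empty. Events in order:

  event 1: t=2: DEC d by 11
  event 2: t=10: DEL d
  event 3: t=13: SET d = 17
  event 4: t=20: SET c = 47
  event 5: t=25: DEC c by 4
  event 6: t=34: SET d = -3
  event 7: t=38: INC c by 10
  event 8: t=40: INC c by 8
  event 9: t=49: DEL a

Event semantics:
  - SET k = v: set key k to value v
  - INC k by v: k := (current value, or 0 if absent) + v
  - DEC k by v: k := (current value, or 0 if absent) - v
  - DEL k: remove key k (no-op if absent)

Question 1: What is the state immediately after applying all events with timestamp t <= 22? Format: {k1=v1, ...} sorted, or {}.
Answer: {c=47, d=17}

Derivation:
Apply events with t <= 22 (4 events):
  after event 1 (t=2: DEC d by 11): {d=-11}
  after event 2 (t=10: DEL d): {}
  after event 3 (t=13: SET d = 17): {d=17}
  after event 4 (t=20: SET c = 47): {c=47, d=17}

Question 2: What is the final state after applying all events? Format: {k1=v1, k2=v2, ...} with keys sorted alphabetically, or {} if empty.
  after event 1 (t=2: DEC d by 11): {d=-11}
  after event 2 (t=10: DEL d): {}
  after event 3 (t=13: SET d = 17): {d=17}
  after event 4 (t=20: SET c = 47): {c=47, d=17}
  after event 5 (t=25: DEC c by 4): {c=43, d=17}
  after event 6 (t=34: SET d = -3): {c=43, d=-3}
  after event 7 (t=38: INC c by 10): {c=53, d=-3}
  after event 8 (t=40: INC c by 8): {c=61, d=-3}
  after event 9 (t=49: DEL a): {c=61, d=-3}

Answer: {c=61, d=-3}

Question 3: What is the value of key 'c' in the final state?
Track key 'c' through all 9 events:
  event 1 (t=2: DEC d by 11): c unchanged
  event 2 (t=10: DEL d): c unchanged
  event 3 (t=13: SET d = 17): c unchanged
  event 4 (t=20: SET c = 47): c (absent) -> 47
  event 5 (t=25: DEC c by 4): c 47 -> 43
  event 6 (t=34: SET d = -3): c unchanged
  event 7 (t=38: INC c by 10): c 43 -> 53
  event 8 (t=40: INC c by 8): c 53 -> 61
  event 9 (t=49: DEL a): c unchanged
Final: c = 61

Answer: 61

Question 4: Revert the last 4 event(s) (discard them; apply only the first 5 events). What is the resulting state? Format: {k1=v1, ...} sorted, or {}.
Answer: {c=43, d=17}

Derivation:
Keep first 5 events (discard last 4):
  after event 1 (t=2: DEC d by 11): {d=-11}
  after event 2 (t=10: DEL d): {}
  after event 3 (t=13: SET d = 17): {d=17}
  after event 4 (t=20: SET c = 47): {c=47, d=17}
  after event 5 (t=25: DEC c by 4): {c=43, d=17}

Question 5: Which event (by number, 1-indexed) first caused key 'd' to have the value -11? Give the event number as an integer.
Looking for first event where d becomes -11:
  event 1: d (absent) -> -11  <-- first match

Answer: 1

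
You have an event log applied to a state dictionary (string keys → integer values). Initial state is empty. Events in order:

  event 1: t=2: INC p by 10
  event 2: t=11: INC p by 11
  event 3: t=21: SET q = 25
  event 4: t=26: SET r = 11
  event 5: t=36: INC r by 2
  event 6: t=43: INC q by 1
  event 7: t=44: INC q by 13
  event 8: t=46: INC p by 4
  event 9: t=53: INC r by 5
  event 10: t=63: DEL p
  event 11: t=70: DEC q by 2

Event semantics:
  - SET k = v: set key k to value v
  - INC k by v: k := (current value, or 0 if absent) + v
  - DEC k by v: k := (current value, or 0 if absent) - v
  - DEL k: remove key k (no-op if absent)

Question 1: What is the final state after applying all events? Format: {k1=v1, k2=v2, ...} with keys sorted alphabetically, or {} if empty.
Answer: {q=37, r=18}

Derivation:
  after event 1 (t=2: INC p by 10): {p=10}
  after event 2 (t=11: INC p by 11): {p=21}
  after event 3 (t=21: SET q = 25): {p=21, q=25}
  after event 4 (t=26: SET r = 11): {p=21, q=25, r=11}
  after event 5 (t=36: INC r by 2): {p=21, q=25, r=13}
  after event 6 (t=43: INC q by 1): {p=21, q=26, r=13}
  after event 7 (t=44: INC q by 13): {p=21, q=39, r=13}
  after event 8 (t=46: INC p by 4): {p=25, q=39, r=13}
  after event 9 (t=53: INC r by 5): {p=25, q=39, r=18}
  after event 10 (t=63: DEL p): {q=39, r=18}
  after event 11 (t=70: DEC q by 2): {q=37, r=18}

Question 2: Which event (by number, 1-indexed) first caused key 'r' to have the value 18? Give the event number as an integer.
Answer: 9

Derivation:
Looking for first event where r becomes 18:
  event 4: r = 11
  event 5: r = 13
  event 6: r = 13
  event 7: r = 13
  event 8: r = 13
  event 9: r 13 -> 18  <-- first match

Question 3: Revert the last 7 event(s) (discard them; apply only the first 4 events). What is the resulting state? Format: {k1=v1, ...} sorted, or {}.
Answer: {p=21, q=25, r=11}

Derivation:
Keep first 4 events (discard last 7):
  after event 1 (t=2: INC p by 10): {p=10}
  after event 2 (t=11: INC p by 11): {p=21}
  after event 3 (t=21: SET q = 25): {p=21, q=25}
  after event 4 (t=26: SET r = 11): {p=21, q=25, r=11}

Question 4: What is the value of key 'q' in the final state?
Track key 'q' through all 11 events:
  event 1 (t=2: INC p by 10): q unchanged
  event 2 (t=11: INC p by 11): q unchanged
  event 3 (t=21: SET q = 25): q (absent) -> 25
  event 4 (t=26: SET r = 11): q unchanged
  event 5 (t=36: INC r by 2): q unchanged
  event 6 (t=43: INC q by 1): q 25 -> 26
  event 7 (t=44: INC q by 13): q 26 -> 39
  event 8 (t=46: INC p by 4): q unchanged
  event 9 (t=53: INC r by 5): q unchanged
  event 10 (t=63: DEL p): q unchanged
  event 11 (t=70: DEC q by 2): q 39 -> 37
Final: q = 37

Answer: 37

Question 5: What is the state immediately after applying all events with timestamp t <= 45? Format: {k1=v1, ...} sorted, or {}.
Answer: {p=21, q=39, r=13}

Derivation:
Apply events with t <= 45 (7 events):
  after event 1 (t=2: INC p by 10): {p=10}
  after event 2 (t=11: INC p by 11): {p=21}
  after event 3 (t=21: SET q = 25): {p=21, q=25}
  after event 4 (t=26: SET r = 11): {p=21, q=25, r=11}
  after event 5 (t=36: INC r by 2): {p=21, q=25, r=13}
  after event 6 (t=43: INC q by 1): {p=21, q=26, r=13}
  after event 7 (t=44: INC q by 13): {p=21, q=39, r=13}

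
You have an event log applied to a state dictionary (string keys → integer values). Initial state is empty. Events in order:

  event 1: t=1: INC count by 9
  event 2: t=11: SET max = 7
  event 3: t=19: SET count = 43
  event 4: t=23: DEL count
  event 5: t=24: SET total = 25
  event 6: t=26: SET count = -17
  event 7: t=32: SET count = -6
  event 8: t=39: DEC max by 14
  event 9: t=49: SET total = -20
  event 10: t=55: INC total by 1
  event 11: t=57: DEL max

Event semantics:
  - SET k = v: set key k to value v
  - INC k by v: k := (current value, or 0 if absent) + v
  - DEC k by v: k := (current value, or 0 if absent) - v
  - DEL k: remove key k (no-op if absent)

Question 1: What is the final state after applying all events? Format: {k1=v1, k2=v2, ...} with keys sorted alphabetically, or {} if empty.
Answer: {count=-6, total=-19}

Derivation:
  after event 1 (t=1: INC count by 9): {count=9}
  after event 2 (t=11: SET max = 7): {count=9, max=7}
  after event 3 (t=19: SET count = 43): {count=43, max=7}
  after event 4 (t=23: DEL count): {max=7}
  after event 5 (t=24: SET total = 25): {max=7, total=25}
  after event 6 (t=26: SET count = -17): {count=-17, max=7, total=25}
  after event 7 (t=32: SET count = -6): {count=-6, max=7, total=25}
  after event 8 (t=39: DEC max by 14): {count=-6, max=-7, total=25}
  after event 9 (t=49: SET total = -20): {count=-6, max=-7, total=-20}
  after event 10 (t=55: INC total by 1): {count=-6, max=-7, total=-19}
  after event 11 (t=57: DEL max): {count=-6, total=-19}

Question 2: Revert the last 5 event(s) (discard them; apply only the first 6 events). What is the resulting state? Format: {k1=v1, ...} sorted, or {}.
Answer: {count=-17, max=7, total=25}

Derivation:
Keep first 6 events (discard last 5):
  after event 1 (t=1: INC count by 9): {count=9}
  after event 2 (t=11: SET max = 7): {count=9, max=7}
  after event 3 (t=19: SET count = 43): {count=43, max=7}
  after event 4 (t=23: DEL count): {max=7}
  after event 5 (t=24: SET total = 25): {max=7, total=25}
  after event 6 (t=26: SET count = -17): {count=-17, max=7, total=25}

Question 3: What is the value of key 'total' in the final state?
Answer: -19

Derivation:
Track key 'total' through all 11 events:
  event 1 (t=1: INC count by 9): total unchanged
  event 2 (t=11: SET max = 7): total unchanged
  event 3 (t=19: SET count = 43): total unchanged
  event 4 (t=23: DEL count): total unchanged
  event 5 (t=24: SET total = 25): total (absent) -> 25
  event 6 (t=26: SET count = -17): total unchanged
  event 7 (t=32: SET count = -6): total unchanged
  event 8 (t=39: DEC max by 14): total unchanged
  event 9 (t=49: SET total = -20): total 25 -> -20
  event 10 (t=55: INC total by 1): total -20 -> -19
  event 11 (t=57: DEL max): total unchanged
Final: total = -19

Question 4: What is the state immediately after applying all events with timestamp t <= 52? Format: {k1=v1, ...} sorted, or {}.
Apply events with t <= 52 (9 events):
  after event 1 (t=1: INC count by 9): {count=9}
  after event 2 (t=11: SET max = 7): {count=9, max=7}
  after event 3 (t=19: SET count = 43): {count=43, max=7}
  after event 4 (t=23: DEL count): {max=7}
  after event 5 (t=24: SET total = 25): {max=7, total=25}
  after event 6 (t=26: SET count = -17): {count=-17, max=7, total=25}
  after event 7 (t=32: SET count = -6): {count=-6, max=7, total=25}
  after event 8 (t=39: DEC max by 14): {count=-6, max=-7, total=25}
  after event 9 (t=49: SET total = -20): {count=-6, max=-7, total=-20}

Answer: {count=-6, max=-7, total=-20}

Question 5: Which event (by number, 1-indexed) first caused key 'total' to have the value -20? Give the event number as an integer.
Looking for first event where total becomes -20:
  event 5: total = 25
  event 6: total = 25
  event 7: total = 25
  event 8: total = 25
  event 9: total 25 -> -20  <-- first match

Answer: 9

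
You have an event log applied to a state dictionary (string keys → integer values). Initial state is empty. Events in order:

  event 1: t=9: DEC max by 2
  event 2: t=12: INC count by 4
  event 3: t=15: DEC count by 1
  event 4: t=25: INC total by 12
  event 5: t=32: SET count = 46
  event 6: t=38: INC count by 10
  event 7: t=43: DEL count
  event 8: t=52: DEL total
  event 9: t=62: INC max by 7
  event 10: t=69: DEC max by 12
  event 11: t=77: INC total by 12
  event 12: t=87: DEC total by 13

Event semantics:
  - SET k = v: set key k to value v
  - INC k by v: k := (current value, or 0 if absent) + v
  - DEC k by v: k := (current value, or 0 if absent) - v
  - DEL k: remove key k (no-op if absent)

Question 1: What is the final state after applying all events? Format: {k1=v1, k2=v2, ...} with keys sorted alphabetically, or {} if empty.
Answer: {max=-7, total=-1}

Derivation:
  after event 1 (t=9: DEC max by 2): {max=-2}
  after event 2 (t=12: INC count by 4): {count=4, max=-2}
  after event 3 (t=15: DEC count by 1): {count=3, max=-2}
  after event 4 (t=25: INC total by 12): {count=3, max=-2, total=12}
  after event 5 (t=32: SET count = 46): {count=46, max=-2, total=12}
  after event 6 (t=38: INC count by 10): {count=56, max=-2, total=12}
  after event 7 (t=43: DEL count): {max=-2, total=12}
  after event 8 (t=52: DEL total): {max=-2}
  after event 9 (t=62: INC max by 7): {max=5}
  after event 10 (t=69: DEC max by 12): {max=-7}
  after event 11 (t=77: INC total by 12): {max=-7, total=12}
  after event 12 (t=87: DEC total by 13): {max=-7, total=-1}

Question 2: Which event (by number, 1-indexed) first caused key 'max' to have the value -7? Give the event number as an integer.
Answer: 10

Derivation:
Looking for first event where max becomes -7:
  event 1: max = -2
  event 2: max = -2
  event 3: max = -2
  event 4: max = -2
  event 5: max = -2
  event 6: max = -2
  event 7: max = -2
  event 8: max = -2
  event 9: max = 5
  event 10: max 5 -> -7  <-- first match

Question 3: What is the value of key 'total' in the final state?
Answer: -1

Derivation:
Track key 'total' through all 12 events:
  event 1 (t=9: DEC max by 2): total unchanged
  event 2 (t=12: INC count by 4): total unchanged
  event 3 (t=15: DEC count by 1): total unchanged
  event 4 (t=25: INC total by 12): total (absent) -> 12
  event 5 (t=32: SET count = 46): total unchanged
  event 6 (t=38: INC count by 10): total unchanged
  event 7 (t=43: DEL count): total unchanged
  event 8 (t=52: DEL total): total 12 -> (absent)
  event 9 (t=62: INC max by 7): total unchanged
  event 10 (t=69: DEC max by 12): total unchanged
  event 11 (t=77: INC total by 12): total (absent) -> 12
  event 12 (t=87: DEC total by 13): total 12 -> -1
Final: total = -1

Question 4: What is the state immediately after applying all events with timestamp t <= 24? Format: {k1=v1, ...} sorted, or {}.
Answer: {count=3, max=-2}

Derivation:
Apply events with t <= 24 (3 events):
  after event 1 (t=9: DEC max by 2): {max=-2}
  after event 2 (t=12: INC count by 4): {count=4, max=-2}
  after event 3 (t=15: DEC count by 1): {count=3, max=-2}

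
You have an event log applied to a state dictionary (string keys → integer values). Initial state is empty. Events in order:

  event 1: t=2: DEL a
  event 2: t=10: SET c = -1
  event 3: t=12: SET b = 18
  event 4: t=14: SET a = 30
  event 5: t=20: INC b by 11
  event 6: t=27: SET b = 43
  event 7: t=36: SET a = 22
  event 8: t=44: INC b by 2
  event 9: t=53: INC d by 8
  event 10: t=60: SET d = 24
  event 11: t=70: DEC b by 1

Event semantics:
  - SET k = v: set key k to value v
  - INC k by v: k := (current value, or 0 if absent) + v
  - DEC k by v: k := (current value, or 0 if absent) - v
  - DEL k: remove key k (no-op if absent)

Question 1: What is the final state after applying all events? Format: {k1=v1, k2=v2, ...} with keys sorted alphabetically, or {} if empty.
  after event 1 (t=2: DEL a): {}
  after event 2 (t=10: SET c = -1): {c=-1}
  after event 3 (t=12: SET b = 18): {b=18, c=-1}
  after event 4 (t=14: SET a = 30): {a=30, b=18, c=-1}
  after event 5 (t=20: INC b by 11): {a=30, b=29, c=-1}
  after event 6 (t=27: SET b = 43): {a=30, b=43, c=-1}
  after event 7 (t=36: SET a = 22): {a=22, b=43, c=-1}
  after event 8 (t=44: INC b by 2): {a=22, b=45, c=-1}
  after event 9 (t=53: INC d by 8): {a=22, b=45, c=-1, d=8}
  after event 10 (t=60: SET d = 24): {a=22, b=45, c=-1, d=24}
  after event 11 (t=70: DEC b by 1): {a=22, b=44, c=-1, d=24}

Answer: {a=22, b=44, c=-1, d=24}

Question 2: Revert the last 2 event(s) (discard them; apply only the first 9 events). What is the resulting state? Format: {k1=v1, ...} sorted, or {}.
Answer: {a=22, b=45, c=-1, d=8}

Derivation:
Keep first 9 events (discard last 2):
  after event 1 (t=2: DEL a): {}
  after event 2 (t=10: SET c = -1): {c=-1}
  after event 3 (t=12: SET b = 18): {b=18, c=-1}
  after event 4 (t=14: SET a = 30): {a=30, b=18, c=-1}
  after event 5 (t=20: INC b by 11): {a=30, b=29, c=-1}
  after event 6 (t=27: SET b = 43): {a=30, b=43, c=-1}
  after event 7 (t=36: SET a = 22): {a=22, b=43, c=-1}
  after event 8 (t=44: INC b by 2): {a=22, b=45, c=-1}
  after event 9 (t=53: INC d by 8): {a=22, b=45, c=-1, d=8}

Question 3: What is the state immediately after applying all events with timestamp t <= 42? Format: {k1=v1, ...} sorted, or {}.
Answer: {a=22, b=43, c=-1}

Derivation:
Apply events with t <= 42 (7 events):
  after event 1 (t=2: DEL a): {}
  after event 2 (t=10: SET c = -1): {c=-1}
  after event 3 (t=12: SET b = 18): {b=18, c=-1}
  after event 4 (t=14: SET a = 30): {a=30, b=18, c=-1}
  after event 5 (t=20: INC b by 11): {a=30, b=29, c=-1}
  after event 6 (t=27: SET b = 43): {a=30, b=43, c=-1}
  after event 7 (t=36: SET a = 22): {a=22, b=43, c=-1}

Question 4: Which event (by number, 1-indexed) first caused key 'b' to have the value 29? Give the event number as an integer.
Answer: 5

Derivation:
Looking for first event where b becomes 29:
  event 3: b = 18
  event 4: b = 18
  event 5: b 18 -> 29  <-- first match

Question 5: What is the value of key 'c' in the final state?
Answer: -1

Derivation:
Track key 'c' through all 11 events:
  event 1 (t=2: DEL a): c unchanged
  event 2 (t=10: SET c = -1): c (absent) -> -1
  event 3 (t=12: SET b = 18): c unchanged
  event 4 (t=14: SET a = 30): c unchanged
  event 5 (t=20: INC b by 11): c unchanged
  event 6 (t=27: SET b = 43): c unchanged
  event 7 (t=36: SET a = 22): c unchanged
  event 8 (t=44: INC b by 2): c unchanged
  event 9 (t=53: INC d by 8): c unchanged
  event 10 (t=60: SET d = 24): c unchanged
  event 11 (t=70: DEC b by 1): c unchanged
Final: c = -1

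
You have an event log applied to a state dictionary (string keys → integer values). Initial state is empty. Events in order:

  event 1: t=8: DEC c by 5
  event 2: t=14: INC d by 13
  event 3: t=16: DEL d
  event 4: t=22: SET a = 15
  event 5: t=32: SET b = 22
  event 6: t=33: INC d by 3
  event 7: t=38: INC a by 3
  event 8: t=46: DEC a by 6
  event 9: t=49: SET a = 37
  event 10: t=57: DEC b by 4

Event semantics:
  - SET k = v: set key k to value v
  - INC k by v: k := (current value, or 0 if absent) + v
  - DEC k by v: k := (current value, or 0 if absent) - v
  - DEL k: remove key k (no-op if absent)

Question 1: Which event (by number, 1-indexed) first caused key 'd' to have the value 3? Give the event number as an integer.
Answer: 6

Derivation:
Looking for first event where d becomes 3:
  event 2: d = 13
  event 3: d = (absent)
  event 6: d (absent) -> 3  <-- first match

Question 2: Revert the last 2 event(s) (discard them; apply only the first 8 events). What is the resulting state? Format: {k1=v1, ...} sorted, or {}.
Answer: {a=12, b=22, c=-5, d=3}

Derivation:
Keep first 8 events (discard last 2):
  after event 1 (t=8: DEC c by 5): {c=-5}
  after event 2 (t=14: INC d by 13): {c=-5, d=13}
  after event 3 (t=16: DEL d): {c=-5}
  after event 4 (t=22: SET a = 15): {a=15, c=-5}
  after event 5 (t=32: SET b = 22): {a=15, b=22, c=-5}
  after event 6 (t=33: INC d by 3): {a=15, b=22, c=-5, d=3}
  after event 7 (t=38: INC a by 3): {a=18, b=22, c=-5, d=3}
  after event 8 (t=46: DEC a by 6): {a=12, b=22, c=-5, d=3}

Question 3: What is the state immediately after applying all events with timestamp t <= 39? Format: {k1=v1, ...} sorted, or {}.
Apply events with t <= 39 (7 events):
  after event 1 (t=8: DEC c by 5): {c=-5}
  after event 2 (t=14: INC d by 13): {c=-5, d=13}
  after event 3 (t=16: DEL d): {c=-5}
  after event 4 (t=22: SET a = 15): {a=15, c=-5}
  after event 5 (t=32: SET b = 22): {a=15, b=22, c=-5}
  after event 6 (t=33: INC d by 3): {a=15, b=22, c=-5, d=3}
  after event 7 (t=38: INC a by 3): {a=18, b=22, c=-5, d=3}

Answer: {a=18, b=22, c=-5, d=3}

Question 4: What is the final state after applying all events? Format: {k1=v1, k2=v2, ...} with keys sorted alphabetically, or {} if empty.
  after event 1 (t=8: DEC c by 5): {c=-5}
  after event 2 (t=14: INC d by 13): {c=-5, d=13}
  after event 3 (t=16: DEL d): {c=-5}
  after event 4 (t=22: SET a = 15): {a=15, c=-5}
  after event 5 (t=32: SET b = 22): {a=15, b=22, c=-5}
  after event 6 (t=33: INC d by 3): {a=15, b=22, c=-5, d=3}
  after event 7 (t=38: INC a by 3): {a=18, b=22, c=-5, d=3}
  after event 8 (t=46: DEC a by 6): {a=12, b=22, c=-5, d=3}
  after event 9 (t=49: SET a = 37): {a=37, b=22, c=-5, d=3}
  after event 10 (t=57: DEC b by 4): {a=37, b=18, c=-5, d=3}

Answer: {a=37, b=18, c=-5, d=3}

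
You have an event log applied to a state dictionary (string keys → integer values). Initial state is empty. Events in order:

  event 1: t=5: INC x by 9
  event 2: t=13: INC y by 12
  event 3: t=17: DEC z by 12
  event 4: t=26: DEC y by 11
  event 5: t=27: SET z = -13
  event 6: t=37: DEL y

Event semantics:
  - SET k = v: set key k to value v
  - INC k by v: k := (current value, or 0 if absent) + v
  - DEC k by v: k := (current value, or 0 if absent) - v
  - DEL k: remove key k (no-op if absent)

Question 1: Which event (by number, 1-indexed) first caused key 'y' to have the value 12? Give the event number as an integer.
Answer: 2

Derivation:
Looking for first event where y becomes 12:
  event 2: y (absent) -> 12  <-- first match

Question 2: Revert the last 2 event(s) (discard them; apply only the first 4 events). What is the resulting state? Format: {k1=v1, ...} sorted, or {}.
Keep first 4 events (discard last 2):
  after event 1 (t=5: INC x by 9): {x=9}
  after event 2 (t=13: INC y by 12): {x=9, y=12}
  after event 3 (t=17: DEC z by 12): {x=9, y=12, z=-12}
  after event 4 (t=26: DEC y by 11): {x=9, y=1, z=-12}

Answer: {x=9, y=1, z=-12}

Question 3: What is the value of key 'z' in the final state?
Answer: -13

Derivation:
Track key 'z' through all 6 events:
  event 1 (t=5: INC x by 9): z unchanged
  event 2 (t=13: INC y by 12): z unchanged
  event 3 (t=17: DEC z by 12): z (absent) -> -12
  event 4 (t=26: DEC y by 11): z unchanged
  event 5 (t=27: SET z = -13): z -12 -> -13
  event 6 (t=37: DEL y): z unchanged
Final: z = -13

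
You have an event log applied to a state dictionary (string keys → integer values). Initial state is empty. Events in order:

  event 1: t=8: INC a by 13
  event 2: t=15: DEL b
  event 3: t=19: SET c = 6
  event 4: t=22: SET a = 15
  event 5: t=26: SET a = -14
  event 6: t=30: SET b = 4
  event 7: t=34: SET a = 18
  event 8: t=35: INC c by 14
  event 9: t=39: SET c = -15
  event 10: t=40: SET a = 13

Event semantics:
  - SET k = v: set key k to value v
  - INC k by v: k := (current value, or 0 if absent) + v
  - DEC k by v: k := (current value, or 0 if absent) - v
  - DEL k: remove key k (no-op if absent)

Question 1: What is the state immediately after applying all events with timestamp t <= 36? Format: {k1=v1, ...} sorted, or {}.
Answer: {a=18, b=4, c=20}

Derivation:
Apply events with t <= 36 (8 events):
  after event 1 (t=8: INC a by 13): {a=13}
  after event 2 (t=15: DEL b): {a=13}
  after event 3 (t=19: SET c = 6): {a=13, c=6}
  after event 4 (t=22: SET a = 15): {a=15, c=6}
  after event 5 (t=26: SET a = -14): {a=-14, c=6}
  after event 6 (t=30: SET b = 4): {a=-14, b=4, c=6}
  after event 7 (t=34: SET a = 18): {a=18, b=4, c=6}
  after event 8 (t=35: INC c by 14): {a=18, b=4, c=20}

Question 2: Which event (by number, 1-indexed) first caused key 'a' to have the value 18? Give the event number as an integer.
Looking for first event where a becomes 18:
  event 1: a = 13
  event 2: a = 13
  event 3: a = 13
  event 4: a = 15
  event 5: a = -14
  event 6: a = -14
  event 7: a -14 -> 18  <-- first match

Answer: 7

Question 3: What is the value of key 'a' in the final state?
Track key 'a' through all 10 events:
  event 1 (t=8: INC a by 13): a (absent) -> 13
  event 2 (t=15: DEL b): a unchanged
  event 3 (t=19: SET c = 6): a unchanged
  event 4 (t=22: SET a = 15): a 13 -> 15
  event 5 (t=26: SET a = -14): a 15 -> -14
  event 6 (t=30: SET b = 4): a unchanged
  event 7 (t=34: SET a = 18): a -14 -> 18
  event 8 (t=35: INC c by 14): a unchanged
  event 9 (t=39: SET c = -15): a unchanged
  event 10 (t=40: SET a = 13): a 18 -> 13
Final: a = 13

Answer: 13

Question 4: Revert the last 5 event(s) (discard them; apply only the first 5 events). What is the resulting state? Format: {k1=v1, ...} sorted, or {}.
Keep first 5 events (discard last 5):
  after event 1 (t=8: INC a by 13): {a=13}
  after event 2 (t=15: DEL b): {a=13}
  after event 3 (t=19: SET c = 6): {a=13, c=6}
  after event 4 (t=22: SET a = 15): {a=15, c=6}
  after event 5 (t=26: SET a = -14): {a=-14, c=6}

Answer: {a=-14, c=6}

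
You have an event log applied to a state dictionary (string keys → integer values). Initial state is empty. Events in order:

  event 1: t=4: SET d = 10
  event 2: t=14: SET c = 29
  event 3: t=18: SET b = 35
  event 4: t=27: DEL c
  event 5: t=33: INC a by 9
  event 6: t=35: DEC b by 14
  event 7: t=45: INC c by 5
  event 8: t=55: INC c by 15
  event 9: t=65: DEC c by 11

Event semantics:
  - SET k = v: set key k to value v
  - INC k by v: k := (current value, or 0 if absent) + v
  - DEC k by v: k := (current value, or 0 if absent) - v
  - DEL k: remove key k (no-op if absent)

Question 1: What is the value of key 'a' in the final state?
Answer: 9

Derivation:
Track key 'a' through all 9 events:
  event 1 (t=4: SET d = 10): a unchanged
  event 2 (t=14: SET c = 29): a unchanged
  event 3 (t=18: SET b = 35): a unchanged
  event 4 (t=27: DEL c): a unchanged
  event 5 (t=33: INC a by 9): a (absent) -> 9
  event 6 (t=35: DEC b by 14): a unchanged
  event 7 (t=45: INC c by 5): a unchanged
  event 8 (t=55: INC c by 15): a unchanged
  event 9 (t=65: DEC c by 11): a unchanged
Final: a = 9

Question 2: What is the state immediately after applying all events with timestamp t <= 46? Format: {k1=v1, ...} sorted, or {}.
Answer: {a=9, b=21, c=5, d=10}

Derivation:
Apply events with t <= 46 (7 events):
  after event 1 (t=4: SET d = 10): {d=10}
  after event 2 (t=14: SET c = 29): {c=29, d=10}
  after event 3 (t=18: SET b = 35): {b=35, c=29, d=10}
  after event 4 (t=27: DEL c): {b=35, d=10}
  after event 5 (t=33: INC a by 9): {a=9, b=35, d=10}
  after event 6 (t=35: DEC b by 14): {a=9, b=21, d=10}
  after event 7 (t=45: INC c by 5): {a=9, b=21, c=5, d=10}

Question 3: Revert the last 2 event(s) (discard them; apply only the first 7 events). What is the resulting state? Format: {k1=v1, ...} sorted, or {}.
Answer: {a=9, b=21, c=5, d=10}

Derivation:
Keep first 7 events (discard last 2):
  after event 1 (t=4: SET d = 10): {d=10}
  after event 2 (t=14: SET c = 29): {c=29, d=10}
  after event 3 (t=18: SET b = 35): {b=35, c=29, d=10}
  after event 4 (t=27: DEL c): {b=35, d=10}
  after event 5 (t=33: INC a by 9): {a=9, b=35, d=10}
  after event 6 (t=35: DEC b by 14): {a=9, b=21, d=10}
  after event 7 (t=45: INC c by 5): {a=9, b=21, c=5, d=10}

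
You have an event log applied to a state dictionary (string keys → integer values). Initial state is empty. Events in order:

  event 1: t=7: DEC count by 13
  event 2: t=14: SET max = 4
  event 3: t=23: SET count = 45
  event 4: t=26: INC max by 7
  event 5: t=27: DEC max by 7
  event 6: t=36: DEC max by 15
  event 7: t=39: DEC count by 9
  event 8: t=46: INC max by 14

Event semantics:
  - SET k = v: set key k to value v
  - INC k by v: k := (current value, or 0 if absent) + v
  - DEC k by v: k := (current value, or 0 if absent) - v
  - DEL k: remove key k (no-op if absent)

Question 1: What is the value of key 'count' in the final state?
Answer: 36

Derivation:
Track key 'count' through all 8 events:
  event 1 (t=7: DEC count by 13): count (absent) -> -13
  event 2 (t=14: SET max = 4): count unchanged
  event 3 (t=23: SET count = 45): count -13 -> 45
  event 4 (t=26: INC max by 7): count unchanged
  event 5 (t=27: DEC max by 7): count unchanged
  event 6 (t=36: DEC max by 15): count unchanged
  event 7 (t=39: DEC count by 9): count 45 -> 36
  event 8 (t=46: INC max by 14): count unchanged
Final: count = 36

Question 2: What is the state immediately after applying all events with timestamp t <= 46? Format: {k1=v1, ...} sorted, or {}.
Answer: {count=36, max=3}

Derivation:
Apply events with t <= 46 (8 events):
  after event 1 (t=7: DEC count by 13): {count=-13}
  after event 2 (t=14: SET max = 4): {count=-13, max=4}
  after event 3 (t=23: SET count = 45): {count=45, max=4}
  after event 4 (t=26: INC max by 7): {count=45, max=11}
  after event 5 (t=27: DEC max by 7): {count=45, max=4}
  after event 6 (t=36: DEC max by 15): {count=45, max=-11}
  after event 7 (t=39: DEC count by 9): {count=36, max=-11}
  after event 8 (t=46: INC max by 14): {count=36, max=3}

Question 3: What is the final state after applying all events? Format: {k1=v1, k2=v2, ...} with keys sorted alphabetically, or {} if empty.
  after event 1 (t=7: DEC count by 13): {count=-13}
  after event 2 (t=14: SET max = 4): {count=-13, max=4}
  after event 3 (t=23: SET count = 45): {count=45, max=4}
  after event 4 (t=26: INC max by 7): {count=45, max=11}
  after event 5 (t=27: DEC max by 7): {count=45, max=4}
  after event 6 (t=36: DEC max by 15): {count=45, max=-11}
  after event 7 (t=39: DEC count by 9): {count=36, max=-11}
  after event 8 (t=46: INC max by 14): {count=36, max=3}

Answer: {count=36, max=3}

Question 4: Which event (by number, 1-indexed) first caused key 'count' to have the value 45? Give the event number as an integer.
Answer: 3

Derivation:
Looking for first event where count becomes 45:
  event 1: count = -13
  event 2: count = -13
  event 3: count -13 -> 45  <-- first match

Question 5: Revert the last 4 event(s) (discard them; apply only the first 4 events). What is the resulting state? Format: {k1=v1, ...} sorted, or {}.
Answer: {count=45, max=11}

Derivation:
Keep first 4 events (discard last 4):
  after event 1 (t=7: DEC count by 13): {count=-13}
  after event 2 (t=14: SET max = 4): {count=-13, max=4}
  after event 3 (t=23: SET count = 45): {count=45, max=4}
  after event 4 (t=26: INC max by 7): {count=45, max=11}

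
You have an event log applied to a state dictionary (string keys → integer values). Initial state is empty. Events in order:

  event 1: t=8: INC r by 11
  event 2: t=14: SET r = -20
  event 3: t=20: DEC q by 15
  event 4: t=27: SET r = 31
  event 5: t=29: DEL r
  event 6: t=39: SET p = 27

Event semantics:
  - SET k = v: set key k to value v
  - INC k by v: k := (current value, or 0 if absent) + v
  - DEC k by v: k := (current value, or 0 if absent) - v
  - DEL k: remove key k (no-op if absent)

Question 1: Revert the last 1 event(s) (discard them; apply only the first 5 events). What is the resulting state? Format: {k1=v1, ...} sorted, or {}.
Answer: {q=-15}

Derivation:
Keep first 5 events (discard last 1):
  after event 1 (t=8: INC r by 11): {r=11}
  after event 2 (t=14: SET r = -20): {r=-20}
  after event 3 (t=20: DEC q by 15): {q=-15, r=-20}
  after event 4 (t=27: SET r = 31): {q=-15, r=31}
  after event 5 (t=29: DEL r): {q=-15}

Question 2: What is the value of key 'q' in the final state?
Track key 'q' through all 6 events:
  event 1 (t=8: INC r by 11): q unchanged
  event 2 (t=14: SET r = -20): q unchanged
  event 3 (t=20: DEC q by 15): q (absent) -> -15
  event 4 (t=27: SET r = 31): q unchanged
  event 5 (t=29: DEL r): q unchanged
  event 6 (t=39: SET p = 27): q unchanged
Final: q = -15

Answer: -15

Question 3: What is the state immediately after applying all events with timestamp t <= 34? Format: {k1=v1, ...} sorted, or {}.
Answer: {q=-15}

Derivation:
Apply events with t <= 34 (5 events):
  after event 1 (t=8: INC r by 11): {r=11}
  after event 2 (t=14: SET r = -20): {r=-20}
  after event 3 (t=20: DEC q by 15): {q=-15, r=-20}
  after event 4 (t=27: SET r = 31): {q=-15, r=31}
  after event 5 (t=29: DEL r): {q=-15}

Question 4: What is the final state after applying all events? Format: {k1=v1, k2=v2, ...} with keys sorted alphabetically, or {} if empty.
  after event 1 (t=8: INC r by 11): {r=11}
  after event 2 (t=14: SET r = -20): {r=-20}
  after event 3 (t=20: DEC q by 15): {q=-15, r=-20}
  after event 4 (t=27: SET r = 31): {q=-15, r=31}
  after event 5 (t=29: DEL r): {q=-15}
  after event 6 (t=39: SET p = 27): {p=27, q=-15}

Answer: {p=27, q=-15}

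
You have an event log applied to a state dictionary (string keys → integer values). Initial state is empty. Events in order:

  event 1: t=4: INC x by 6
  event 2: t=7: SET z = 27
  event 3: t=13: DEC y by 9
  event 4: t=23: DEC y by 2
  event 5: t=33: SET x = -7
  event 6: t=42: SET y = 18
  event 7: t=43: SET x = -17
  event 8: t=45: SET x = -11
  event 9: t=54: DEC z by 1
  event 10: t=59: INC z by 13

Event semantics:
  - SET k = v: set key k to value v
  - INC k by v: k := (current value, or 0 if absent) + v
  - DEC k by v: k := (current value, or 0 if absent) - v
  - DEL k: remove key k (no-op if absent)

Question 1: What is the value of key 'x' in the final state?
Track key 'x' through all 10 events:
  event 1 (t=4: INC x by 6): x (absent) -> 6
  event 2 (t=7: SET z = 27): x unchanged
  event 3 (t=13: DEC y by 9): x unchanged
  event 4 (t=23: DEC y by 2): x unchanged
  event 5 (t=33: SET x = -7): x 6 -> -7
  event 6 (t=42: SET y = 18): x unchanged
  event 7 (t=43: SET x = -17): x -7 -> -17
  event 8 (t=45: SET x = -11): x -17 -> -11
  event 9 (t=54: DEC z by 1): x unchanged
  event 10 (t=59: INC z by 13): x unchanged
Final: x = -11

Answer: -11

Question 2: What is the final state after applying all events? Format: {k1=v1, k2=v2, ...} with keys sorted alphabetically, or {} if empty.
  after event 1 (t=4: INC x by 6): {x=6}
  after event 2 (t=7: SET z = 27): {x=6, z=27}
  after event 3 (t=13: DEC y by 9): {x=6, y=-9, z=27}
  after event 4 (t=23: DEC y by 2): {x=6, y=-11, z=27}
  after event 5 (t=33: SET x = -7): {x=-7, y=-11, z=27}
  after event 6 (t=42: SET y = 18): {x=-7, y=18, z=27}
  after event 7 (t=43: SET x = -17): {x=-17, y=18, z=27}
  after event 8 (t=45: SET x = -11): {x=-11, y=18, z=27}
  after event 9 (t=54: DEC z by 1): {x=-11, y=18, z=26}
  after event 10 (t=59: INC z by 13): {x=-11, y=18, z=39}

Answer: {x=-11, y=18, z=39}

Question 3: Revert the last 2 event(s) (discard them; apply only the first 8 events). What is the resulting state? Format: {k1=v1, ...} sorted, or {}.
Answer: {x=-11, y=18, z=27}

Derivation:
Keep first 8 events (discard last 2):
  after event 1 (t=4: INC x by 6): {x=6}
  after event 2 (t=7: SET z = 27): {x=6, z=27}
  after event 3 (t=13: DEC y by 9): {x=6, y=-9, z=27}
  after event 4 (t=23: DEC y by 2): {x=6, y=-11, z=27}
  after event 5 (t=33: SET x = -7): {x=-7, y=-11, z=27}
  after event 6 (t=42: SET y = 18): {x=-7, y=18, z=27}
  after event 7 (t=43: SET x = -17): {x=-17, y=18, z=27}
  after event 8 (t=45: SET x = -11): {x=-11, y=18, z=27}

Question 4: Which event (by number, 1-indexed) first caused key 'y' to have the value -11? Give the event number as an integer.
Answer: 4

Derivation:
Looking for first event where y becomes -11:
  event 3: y = -9
  event 4: y -9 -> -11  <-- first match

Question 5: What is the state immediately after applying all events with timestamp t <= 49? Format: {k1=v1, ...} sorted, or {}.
Answer: {x=-11, y=18, z=27}

Derivation:
Apply events with t <= 49 (8 events):
  after event 1 (t=4: INC x by 6): {x=6}
  after event 2 (t=7: SET z = 27): {x=6, z=27}
  after event 3 (t=13: DEC y by 9): {x=6, y=-9, z=27}
  after event 4 (t=23: DEC y by 2): {x=6, y=-11, z=27}
  after event 5 (t=33: SET x = -7): {x=-7, y=-11, z=27}
  after event 6 (t=42: SET y = 18): {x=-7, y=18, z=27}
  after event 7 (t=43: SET x = -17): {x=-17, y=18, z=27}
  after event 8 (t=45: SET x = -11): {x=-11, y=18, z=27}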